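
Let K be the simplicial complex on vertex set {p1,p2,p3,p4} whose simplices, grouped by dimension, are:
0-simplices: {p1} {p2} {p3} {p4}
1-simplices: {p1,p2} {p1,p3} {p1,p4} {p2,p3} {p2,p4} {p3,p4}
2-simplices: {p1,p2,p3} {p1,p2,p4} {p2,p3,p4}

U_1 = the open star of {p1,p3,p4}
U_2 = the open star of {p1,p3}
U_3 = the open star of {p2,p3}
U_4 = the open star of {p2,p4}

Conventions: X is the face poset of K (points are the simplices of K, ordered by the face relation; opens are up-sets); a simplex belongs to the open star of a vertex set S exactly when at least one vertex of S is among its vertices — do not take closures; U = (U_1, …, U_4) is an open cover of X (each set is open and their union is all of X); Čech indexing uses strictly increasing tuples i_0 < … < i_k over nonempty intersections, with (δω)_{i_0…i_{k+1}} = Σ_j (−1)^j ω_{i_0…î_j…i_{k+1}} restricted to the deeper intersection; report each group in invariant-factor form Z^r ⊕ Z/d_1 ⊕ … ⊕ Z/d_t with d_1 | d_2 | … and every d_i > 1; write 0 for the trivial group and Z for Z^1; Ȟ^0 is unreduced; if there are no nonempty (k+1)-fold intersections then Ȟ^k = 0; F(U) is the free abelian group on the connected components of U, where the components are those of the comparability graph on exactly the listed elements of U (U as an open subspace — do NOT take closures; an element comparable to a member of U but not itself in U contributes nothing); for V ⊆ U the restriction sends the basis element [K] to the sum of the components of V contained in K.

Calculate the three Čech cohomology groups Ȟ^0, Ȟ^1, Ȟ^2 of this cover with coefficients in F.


Ȟ^0 = Z, Ȟ^1 = 0 and Ȟ^2 = 0

nonempty intersections:
  U1={{p1},{p3},{p4},{p1,p2},{p1,p3},{p1,p4},{p2,p3},{p2,p4},{p3,p4},{p1,p2,p3},{p1,p2,p4},{p2,p3,p4}} U2={{p1},{p3},{p1,p2},{p1,p3},{p1,p4},{p2,p3},{p3,p4},{p1,p2,p3},{p1,p2,p4},{p2,p3,p4}} U3={{p2},{p3},{p1,p2},{p1,p3},{p2,p3},{p2,p4},{p3,p4},{p1,p2,p3},{p1,p2,p4},{p2,p3,p4}} U4={{p2},{p4},{p1,p2},{p1,p4},{p2,p3},{p2,p4},{p3,p4},{p1,p2,p3},{p1,p2,p4},{p2,p3,p4}}
  U12={{p1},{p3},{p1,p2},{p1,p3},{p1,p4},{p2,p3},{p3,p4},{p1,p2,p3},{p1,p2,p4},{p2,p3,p4}} U13={{p3},{p1,p2},{p1,p3},{p2,p3},{p2,p4},{p3,p4},{p1,p2,p3},{p1,p2,p4},{p2,p3,p4}} U14={{p4},{p1,p2},{p1,p4},{p2,p3},{p2,p4},{p3,p4},{p1,p2,p3},{p1,p2,p4},{p2,p3,p4}} U23={{p3},{p1,p2},{p1,p3},{p2,p3},{p3,p4},{p1,p2,p3},{p1,p2,p4},{p2,p3,p4}} U24={{p1,p2},{p1,p4},{p2,p3},{p3,p4},{p1,p2,p3},{p1,p2,p4},{p2,p3,p4}} U34={{p2},{p1,p2},{p2,p3},{p2,p4},{p3,p4},{p1,p2,p3},{p1,p2,p4},{p2,p3,p4}}
  U123={{p3},{p1,p2},{p1,p3},{p2,p3},{p3,p4},{p1,p2,p3},{p1,p2,p4},{p2,p3,p4}} U124={{p1,p2},{p1,p4},{p2,p3},{p3,p4},{p1,p2,p3},{p1,p2,p4},{p2,p3,p4}} U134={{p1,p2},{p2,p3},{p2,p4},{p3,p4},{p1,p2,p3},{p1,p2,p4},{p2,p3,p4}} U234={{p1,p2},{p2,p3},{p3,p4},{p1,p2,p3},{p1,p2,p4},{p2,p3,p4}}
  U1234={{p1,p2},{p2,p3},{p3,p4},{p1,p2,p3},{p1,p2,p4},{p2,p3,p4}}
components per intersection:
  U1: {{p1},{p3},{p4},{p1,p2},{p1,p3},{p1,p4},{p2,p3},{p2,p4},{p3,p4},{p1,p2,p3},{p1,p2,p4},{p2,p3,p4}}
  U2: {{p1},{p3},{p1,p2},{p1,p3},{p1,p4},{p2,p3},{p3,p4},{p1,p2,p3},{p1,p2,p4},{p2,p3,p4}}
  U3: {{p2},{p3},{p1,p2},{p1,p3},{p2,p3},{p2,p4},{p3,p4},{p1,p2,p3},{p1,p2,p4},{p2,p3,p4}}
  U4: {{p2},{p4},{p1,p2},{p1,p4},{p2,p3},{p2,p4},{p3,p4},{p1,p2,p3},{p1,p2,p4},{p2,p3,p4}}
  U12: {{p1},{p3},{p1,p2},{p1,p3},{p1,p4},{p2,p3},{p3,p4},{p1,p2,p3},{p1,p2,p4},{p2,p3,p4}}
  U13: {{p3},{p1,p2},{p1,p3},{p2,p3},{p2,p4},{p3,p4},{p1,p2,p3},{p1,p2,p4},{p2,p3,p4}}
  U14: {{p4},{p1,p2},{p1,p4},{p2,p3},{p2,p4},{p3,p4},{p1,p2,p3},{p1,p2,p4},{p2,p3,p4}}
  U23: {{p3},{p1,p2},{p1,p3},{p2,p3},{p3,p4},{p1,p2,p3},{p1,p2,p4},{p2,p3,p4}}
  U24: {{p1,p2},{p1,p4},{p2,p3},{p3,p4},{p1,p2,p3},{p1,p2,p4},{p2,p3,p4}}
  U34: {{p2},{p1,p2},{p2,p3},{p2,p4},{p3,p4},{p1,p2,p3},{p1,p2,p4},{p2,p3,p4}}
  U123: {{p3},{p1,p2},{p1,p3},{p2,p3},{p3,p4},{p1,p2,p3},{p1,p2,p4},{p2,p3,p4}}
  U124: {{p1,p2},{p1,p4},{p2,p3},{p3,p4},{p1,p2,p3},{p1,p2,p4},{p2,p3,p4}}
  U134: {{p1,p2},{p2,p3},{p2,p4},{p3,p4},{p1,p2,p3},{p1,p2,p4},{p2,p3,p4}}
  U234: {{p1,p2},{p2,p3},{p3,p4},{p1,p2,p3},{p1,p2,p4},{p2,p3,p4}}
  U1234: {{p1,p2},{p2,p3},{p3,p4},{p1,p2,p3},{p1,p2,p4},{p2,p3,p4}}
C dims 4,6,4,1; δ0: rk 3, SNF 1^3; δ1: rk 3, SNF 1^3; δ2: rk 1, SNF 1^1
Ȟ^0: (4−3)−0=1 ⇒ Z
Ȟ^1: (6−3)−3=0 ⇒ 0
Ȟ^2: (4−1)−3=0 ⇒ 0


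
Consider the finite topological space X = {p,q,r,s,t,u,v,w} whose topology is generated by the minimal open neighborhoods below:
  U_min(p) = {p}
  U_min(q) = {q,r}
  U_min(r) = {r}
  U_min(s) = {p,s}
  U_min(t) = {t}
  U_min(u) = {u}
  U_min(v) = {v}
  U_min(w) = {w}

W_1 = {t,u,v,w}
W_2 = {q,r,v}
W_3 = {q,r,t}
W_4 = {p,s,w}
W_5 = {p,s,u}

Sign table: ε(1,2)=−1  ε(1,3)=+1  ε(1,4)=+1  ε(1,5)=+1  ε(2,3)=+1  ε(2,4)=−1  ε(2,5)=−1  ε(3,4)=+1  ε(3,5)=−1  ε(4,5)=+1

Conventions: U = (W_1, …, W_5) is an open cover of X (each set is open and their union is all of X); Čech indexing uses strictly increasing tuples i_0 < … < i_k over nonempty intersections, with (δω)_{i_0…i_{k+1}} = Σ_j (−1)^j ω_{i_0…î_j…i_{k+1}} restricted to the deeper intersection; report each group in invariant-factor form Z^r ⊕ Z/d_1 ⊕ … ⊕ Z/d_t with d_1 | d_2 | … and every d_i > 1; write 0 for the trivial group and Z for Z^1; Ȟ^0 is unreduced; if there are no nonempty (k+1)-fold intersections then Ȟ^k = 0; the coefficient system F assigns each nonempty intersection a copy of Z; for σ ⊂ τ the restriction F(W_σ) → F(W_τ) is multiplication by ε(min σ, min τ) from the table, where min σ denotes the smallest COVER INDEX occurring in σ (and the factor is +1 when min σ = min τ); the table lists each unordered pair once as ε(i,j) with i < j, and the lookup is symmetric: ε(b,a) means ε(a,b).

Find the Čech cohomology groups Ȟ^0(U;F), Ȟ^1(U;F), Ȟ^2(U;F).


nerve of the cover:
  W12={v} W13={t} W14={w} W15={u} W23={q,r} W45={p,s}
C dims 5,6; δ0: rk 5, SNF 1^4·2
Ȟ^0 = (5 − 5) − 0 = 0, so Ȟ^0 ≅ 0
Ȟ^1 = (6 − 0) − 5 = 1 plus torsion [2], so Ȟ^1 ≅ Z ⊕ Z/2
Ȟ^2 = (0 − 0) − 0 = 0, so Ȟ^2 ≅ 0

Ȟ^0 ≅ 0, Ȟ^1 ≅ Z ⊕ Z/2 and Ȟ^2 ≅ 0


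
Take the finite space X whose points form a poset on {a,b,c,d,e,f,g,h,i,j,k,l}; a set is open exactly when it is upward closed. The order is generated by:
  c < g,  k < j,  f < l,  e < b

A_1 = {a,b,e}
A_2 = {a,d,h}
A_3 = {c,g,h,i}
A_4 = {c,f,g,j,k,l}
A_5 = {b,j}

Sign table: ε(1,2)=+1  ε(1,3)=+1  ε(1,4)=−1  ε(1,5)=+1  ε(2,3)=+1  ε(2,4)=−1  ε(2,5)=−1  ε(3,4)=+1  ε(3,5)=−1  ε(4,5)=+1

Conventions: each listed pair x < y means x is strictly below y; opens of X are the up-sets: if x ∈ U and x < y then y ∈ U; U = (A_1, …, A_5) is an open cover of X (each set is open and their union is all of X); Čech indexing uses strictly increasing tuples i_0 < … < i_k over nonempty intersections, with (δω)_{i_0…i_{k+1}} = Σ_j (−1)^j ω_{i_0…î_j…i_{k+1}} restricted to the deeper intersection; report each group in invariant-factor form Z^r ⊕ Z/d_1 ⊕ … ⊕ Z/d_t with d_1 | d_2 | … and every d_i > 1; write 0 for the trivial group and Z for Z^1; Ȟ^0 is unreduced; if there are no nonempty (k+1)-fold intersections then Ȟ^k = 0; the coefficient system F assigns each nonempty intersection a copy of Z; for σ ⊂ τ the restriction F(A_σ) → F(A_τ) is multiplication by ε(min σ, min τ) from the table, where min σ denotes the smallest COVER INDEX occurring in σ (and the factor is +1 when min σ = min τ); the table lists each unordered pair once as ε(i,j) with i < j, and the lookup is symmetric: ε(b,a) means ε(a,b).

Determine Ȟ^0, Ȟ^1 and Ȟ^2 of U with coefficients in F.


Ȟ^0 ≅ Z,  Ȟ^1 ≅ Z,  Ȟ^2 ≅ 0

intersection data:
  A12={a} A15={b} A23={h} A34={c,g} A45={j}
C dims 5,5; δ0: rk 4, SNF 1^4
Ȟ^0 = (5 − 4) − 0 = 1, so Ȟ^0 ≅ Z
Ȟ^1 = (5 − 0) − 4 = 1, so Ȟ^1 ≅ Z
Ȟ^2 = (0 − 0) − 0 = 0, so Ȟ^2 ≅ 0


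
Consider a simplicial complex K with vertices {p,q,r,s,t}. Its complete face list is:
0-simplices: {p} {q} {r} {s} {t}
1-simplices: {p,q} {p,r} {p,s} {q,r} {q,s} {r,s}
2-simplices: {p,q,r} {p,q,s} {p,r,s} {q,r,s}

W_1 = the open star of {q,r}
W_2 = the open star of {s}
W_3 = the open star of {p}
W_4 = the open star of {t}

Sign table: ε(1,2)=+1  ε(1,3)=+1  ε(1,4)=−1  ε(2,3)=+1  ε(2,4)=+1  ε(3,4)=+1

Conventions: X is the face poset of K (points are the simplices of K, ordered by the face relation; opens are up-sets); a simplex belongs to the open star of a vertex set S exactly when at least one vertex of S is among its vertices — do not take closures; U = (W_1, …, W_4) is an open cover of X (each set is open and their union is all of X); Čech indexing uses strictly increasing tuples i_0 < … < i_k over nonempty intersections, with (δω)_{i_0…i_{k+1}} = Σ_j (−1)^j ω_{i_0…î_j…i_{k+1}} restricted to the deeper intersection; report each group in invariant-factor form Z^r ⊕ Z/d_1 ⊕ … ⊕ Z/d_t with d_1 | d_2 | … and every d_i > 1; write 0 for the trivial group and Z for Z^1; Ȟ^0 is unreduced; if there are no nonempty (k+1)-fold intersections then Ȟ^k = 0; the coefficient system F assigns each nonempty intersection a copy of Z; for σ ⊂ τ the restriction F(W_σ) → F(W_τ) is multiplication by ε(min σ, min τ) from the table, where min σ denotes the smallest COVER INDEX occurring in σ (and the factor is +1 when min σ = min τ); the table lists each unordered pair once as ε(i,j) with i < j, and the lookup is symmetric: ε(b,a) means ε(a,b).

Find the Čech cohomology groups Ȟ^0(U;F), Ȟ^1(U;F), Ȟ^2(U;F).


nonempty overlaps:
  W1={{q},{r},{p,q},{p,r},{q,r},{q,s},{r,s},{p,q,r},{p,q,s},{p,r,s},{q,r,s}} W2={{s},{p,s},{q,s},{r,s},{p,q,s},{p,r,s},{q,r,s}} W3={{p},{p,q},{p,r},{p,s},{p,q,r},{p,q,s},{p,r,s}} W4={{t}}
  W12={{q,s},{r,s},{p,q,s},{p,r,s},{q,r,s}} W13={{p,q},{p,r},{p,q,r},{p,q,s},{p,r,s}} W23={{p,s},{p,q,s},{p,r,s}}
  W123={{p,q,s},{p,r,s}}
C dims 4,3,1; δ0: rk 2, SNF 1^2; δ1: rk 1, SNF 1^1
degree 0: 4−2−0 = 2 → Ȟ^0 ≅ Z^2
degree 1: 3−1−2 = 0 → Ȟ^1 ≅ 0
degree 2: 1−0−1 = 0 → Ȟ^2 ≅ 0

Ȟ^0(U;F) ≅ Z^2,  Ȟ^1(U;F) ≅ 0,  Ȟ^2(U;F) ≅ 0


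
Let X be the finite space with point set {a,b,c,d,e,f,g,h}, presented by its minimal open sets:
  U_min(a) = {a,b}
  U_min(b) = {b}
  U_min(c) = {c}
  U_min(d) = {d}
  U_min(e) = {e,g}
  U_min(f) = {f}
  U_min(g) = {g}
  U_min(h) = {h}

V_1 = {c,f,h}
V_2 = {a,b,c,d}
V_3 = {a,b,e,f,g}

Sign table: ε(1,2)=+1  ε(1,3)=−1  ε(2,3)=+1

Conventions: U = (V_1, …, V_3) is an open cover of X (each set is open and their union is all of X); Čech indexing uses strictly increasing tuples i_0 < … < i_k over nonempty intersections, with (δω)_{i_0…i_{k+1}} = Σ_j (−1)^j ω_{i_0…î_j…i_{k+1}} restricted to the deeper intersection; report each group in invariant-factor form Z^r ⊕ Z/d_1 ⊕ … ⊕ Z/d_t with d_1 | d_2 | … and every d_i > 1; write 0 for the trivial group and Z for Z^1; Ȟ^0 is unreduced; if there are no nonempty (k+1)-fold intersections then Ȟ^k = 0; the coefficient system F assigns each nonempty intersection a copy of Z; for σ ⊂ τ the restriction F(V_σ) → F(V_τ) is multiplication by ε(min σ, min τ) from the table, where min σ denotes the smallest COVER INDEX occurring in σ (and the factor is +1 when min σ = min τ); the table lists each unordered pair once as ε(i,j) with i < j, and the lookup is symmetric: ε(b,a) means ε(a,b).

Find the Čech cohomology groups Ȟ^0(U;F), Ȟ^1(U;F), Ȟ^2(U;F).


Ȟ^0 ≅ 0, Ȟ^1 ≅ Z/2, Ȟ^2 ≅ 0

nerve simplices:
  V12={c} V13={f} V23={a,b}
C dims 3,3; δ0: rk 3, SNF 1^2·2
degree 0: 3−3−0 = 0 → Ȟ^0 ≅ 0
degree 1: 3−0−3 = 0 plus torsion [2] → Ȟ^1 ≅ Z/2
degree 2: 0−0−0 = 0 → Ȟ^2 ≅ 0


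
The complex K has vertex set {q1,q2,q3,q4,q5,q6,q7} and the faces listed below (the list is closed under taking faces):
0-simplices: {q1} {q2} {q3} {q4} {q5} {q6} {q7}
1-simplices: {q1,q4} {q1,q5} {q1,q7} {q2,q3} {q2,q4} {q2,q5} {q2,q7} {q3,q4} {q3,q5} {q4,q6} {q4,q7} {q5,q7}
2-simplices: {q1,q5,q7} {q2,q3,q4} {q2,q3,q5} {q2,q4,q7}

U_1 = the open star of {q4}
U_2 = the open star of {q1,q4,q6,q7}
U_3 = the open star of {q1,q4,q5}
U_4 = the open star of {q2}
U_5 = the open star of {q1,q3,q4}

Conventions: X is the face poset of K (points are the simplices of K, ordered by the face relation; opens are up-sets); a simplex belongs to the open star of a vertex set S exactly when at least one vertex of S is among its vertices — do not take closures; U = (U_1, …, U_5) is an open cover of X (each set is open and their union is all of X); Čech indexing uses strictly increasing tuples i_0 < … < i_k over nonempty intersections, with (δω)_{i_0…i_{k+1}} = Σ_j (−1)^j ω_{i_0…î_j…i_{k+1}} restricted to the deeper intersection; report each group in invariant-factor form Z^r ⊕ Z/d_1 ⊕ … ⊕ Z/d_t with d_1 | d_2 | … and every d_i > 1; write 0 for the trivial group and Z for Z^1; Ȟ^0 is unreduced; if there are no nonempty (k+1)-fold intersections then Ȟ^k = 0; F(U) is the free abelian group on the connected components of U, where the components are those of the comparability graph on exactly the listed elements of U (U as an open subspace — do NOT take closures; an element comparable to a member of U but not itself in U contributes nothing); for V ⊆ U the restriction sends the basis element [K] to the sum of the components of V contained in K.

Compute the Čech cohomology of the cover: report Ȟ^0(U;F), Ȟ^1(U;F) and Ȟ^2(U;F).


nerve of the cover:
  U1={{q4},{q1,q4},{q2,q4},{q3,q4},{q4,q6},{q4,q7},{q2,q3,q4},{q2,q4,q7}} U2={{q1},{q4},{q6},{q7},{q1,q4},{q1,q5},{q1,q7},{q2,q4},{q2,q7},{q3,q4},{q4,q6},{q4,q7},{q5,q7},{q1,q5,q7},{q2,q3,q4},{q2,q4,q7}} U3={{q1},{q4},{q5},{q1,q4},{q1,q5},{q1,q7},{q2,q4},{q2,q5},{q3,q4},{q3,q5},{q4,q6},{q4,q7},{q5,q7},{q1,q5,q7},{q2,q3,q4},{q2,q3,q5},{q2,q4,q7}} U4={{q2},{q2,q3},{q2,q4},{q2,q5},{q2,q7},{q2,q3,q4},{q2,q3,q5},{q2,q4,q7}} U5={{q1},{q3},{q4},{q1,q4},{q1,q5},{q1,q7},{q2,q3},{q2,q4},{q3,q4},{q3,q5},{q4,q6},{q4,q7},{q1,q5,q7},{q2,q3,q4},{q2,q3,q5},{q2,q4,q7}}
  U12={{q4},{q1,q4},{q2,q4},{q3,q4},{q4,q6},{q4,q7},{q2,q3,q4},{q2,q4,q7}} U13={{q4},{q1,q4},{q2,q4},{q3,q4},{q4,q6},{q4,q7},{q2,q3,q4},{q2,q4,q7}} U14={{q2,q4},{q2,q3,q4},{q2,q4,q7}} U15={{q4},{q1,q4},{q2,q4},{q3,q4},{q4,q6},{q4,q7},{q2,q3,q4},{q2,q4,q7}} U23={{q1},{q4},{q1,q4},{q1,q5},{q1,q7},{q2,q4},{q3,q4},{q4,q6},{q4,q7},{q5,q7},{q1,q5,q7},{q2,q3,q4},{q2,q4,q7}} U24={{q2,q4},{q2,q7},{q2,q3,q4},{q2,q4,q7}} U25={{q1},{q4},{q1,q4},{q1,q5},{q1,q7},{q2,q4},{q3,q4},{q4,q6},{q4,q7},{q1,q5,q7},{q2,q3,q4},{q2,q4,q7}} U34={{q2,q4},{q2,q5},{q2,q3,q4},{q2,q3,q5},{q2,q4,q7}} U35={{q1},{q4},{q1,q4},{q1,q5},{q1,q7},{q2,q4},{q3,q4},{q3,q5},{q4,q6},{q4,q7},{q1,q5,q7},{q2,q3,q4},{q2,q3,q5},{q2,q4,q7}} U45={{q2,q3},{q2,q4},{q2,q3,q4},{q2,q3,q5},{q2,q4,q7}}
  U123={{q4},{q1,q4},{q2,q4},{q3,q4},{q4,q6},{q4,q7},{q2,q3,q4},{q2,q4,q7}} U124={{q2,q4},{q2,q3,q4},{q2,q4,q7}} U125={{q4},{q1,q4},{q2,q4},{q3,q4},{q4,q6},{q4,q7},{q2,q3,q4},{q2,q4,q7}} U134={{q2,q4},{q2,q3,q4},{q2,q4,q7}} U135={{q4},{q1,q4},{q2,q4},{q3,q4},{q4,q6},{q4,q7},{q2,q3,q4},{q2,q4,q7}} U145={{q2,q4},{q2,q3,q4},{q2,q4,q7}} U234={{q2,q4},{q2,q3,q4},{q2,q4,q7}} U235={{q1},{q4},{q1,q4},{q1,q5},{q1,q7},{q2,q4},{q3,q4},{q4,q6},{q4,q7},{q1,q5,q7},{q2,q3,q4},{q2,q4,q7}} U245={{q2,q4},{q2,q3,q4},{q2,q4,q7}} U345={{q2,q4},{q2,q3,q4},{q2,q3,q5},{q2,q4,q7}}
  U1234={{q2,q4},{q2,q3,q4},{q2,q4,q7}} U1235={{q4},{q1,q4},{q2,q4},{q3,q4},{q4,q6},{q4,q7},{q2,q3,q4},{q2,q4,q7}} U1245={{q2,q4},{q2,q3,q4},{q2,q4,q7}} U1345={{q2,q4},{q2,q3,q4},{q2,q4,q7}} U2345={{q2,q4},{q2,q3,q4},{q2,q4,q7}}
  U12345={{q2,q4},{q2,q3,q4},{q2,q4,q7}}
components per intersection:
  U1: {{q4},{q1,q4},{q2,q4},{q3,q4},{q4,q6},{q4,q7},{q2,q3,q4},{q2,q4,q7}}
  U2: {{q1},{q4},{q6},{q7},{q1,q4},{q1,q5},{q1,q7},{q2,q4},{q2,q7},{q3,q4},{q4,q6},{q4,q7},{q5,q7},{q1,q5,q7},{q2,q3,q4},{q2,q4,q7}}
  U3: {{q1},{q4},{q5},{q1,q4},{q1,q5},{q1,q7},{q2,q4},{q2,q5},{q3,q4},{q3,q5},{q4,q6},{q4,q7},{q5,q7},{q1,q5,q7},{q2,q3,q4},{q2,q3,q5},{q2,q4,q7}}
  U4: {{q2},{q2,q3},{q2,q4},{q2,q5},{q2,q7},{q2,q3,q4},{q2,q3,q5},{q2,q4,q7}}
  U5: {{q1},{q3},{q4},{q1,q4},{q1,q5},{q1,q7},{q2,q3},{q2,q4},{q3,q4},{q3,q5},{q4,q6},{q4,q7},{q1,q5,q7},{q2,q3,q4},{q2,q3,q5},{q2,q4,q7}}
  U12: {{q4},{q1,q4},{q2,q4},{q3,q4},{q4,q6},{q4,q7},{q2,q3,q4},{q2,q4,q7}}
  U13: {{q4},{q1,q4},{q2,q4},{q3,q4},{q4,q6},{q4,q7},{q2,q3,q4},{q2,q4,q7}}
  U14: {{q2,q4},{q2,q3,q4},{q2,q4,q7}}
  U15: {{q4},{q1,q4},{q2,q4},{q3,q4},{q4,q6},{q4,q7},{q2,q3,q4},{q2,q4,q7}}
  U23: {{q1},{q4},{q1,q4},{q1,q5},{q1,q7},{q2,q4},{q3,q4},{q4,q6},{q4,q7},{q5,q7},{q1,q5,q7},{q2,q3,q4},{q2,q4,q7}}
  U24: {{q2,q4},{q2,q7},{q2,q3,q4},{q2,q4,q7}}
  U25: {{q1},{q4},{q1,q4},{q1,q5},{q1,q7},{q2,q4},{q3,q4},{q4,q6},{q4,q7},{q1,q5,q7},{q2,q3,q4},{q2,q4,q7}}
  U34: {{q2,q4},{q2,q3,q4},{q2,q4,q7}} {{q2,q5},{q2,q3,q5}}
  U35: {{q1},{q4},{q1,q4},{q1,q5},{q1,q7},{q2,q4},{q3,q4},{q4,q6},{q4,q7},{q1,q5,q7},{q2,q3,q4},{q2,q4,q7}} {{q3,q5},{q2,q3,q5}}
  U45: {{q2,q3},{q2,q4},{q2,q3,q4},{q2,q3,q5},{q2,q4,q7}}
  U123: {{q4},{q1,q4},{q2,q4},{q3,q4},{q4,q6},{q4,q7},{q2,q3,q4},{q2,q4,q7}}
  U124: {{q2,q4},{q2,q3,q4},{q2,q4,q7}}
  U125: {{q4},{q1,q4},{q2,q4},{q3,q4},{q4,q6},{q4,q7},{q2,q3,q4},{q2,q4,q7}}
  U134: {{q2,q4},{q2,q3,q4},{q2,q4,q7}}
  U135: {{q4},{q1,q4},{q2,q4},{q3,q4},{q4,q6},{q4,q7},{q2,q3,q4},{q2,q4,q7}}
  U145: {{q2,q4},{q2,q3,q4},{q2,q4,q7}}
  U234: {{q2,q4},{q2,q3,q4},{q2,q4,q7}}
  U235: {{q1},{q4},{q1,q4},{q1,q5},{q1,q7},{q2,q4},{q3,q4},{q4,q6},{q4,q7},{q1,q5,q7},{q2,q3,q4},{q2,q4,q7}}
  U245: {{q2,q4},{q2,q3,q4},{q2,q4,q7}}
  U345: {{q2,q4},{q2,q3,q4},{q2,q4,q7}} {{q2,q3,q5}}
  U1234: {{q2,q4},{q2,q3,q4},{q2,q4,q7}}
  U1235: {{q4},{q1,q4},{q2,q4},{q3,q4},{q4,q6},{q4,q7},{q2,q3,q4},{q2,q4,q7}}
  U1245: {{q2,q4},{q2,q3,q4},{q2,q4,q7}}
  U1345: {{q2,q4},{q2,q3,q4},{q2,q4,q7}}
  U2345: {{q2,q4},{q2,q3,q4},{q2,q4,q7}}
  U12345: {{q2,q4},{q2,q3,q4},{q2,q4,q7}}
C dims 5,12,11,5; δ0: rk 4, SNF 1^4; δ1: rk 7, SNF 1^7; δ2: rk 4, SNF 1^4
Ȟ^0 = (5 − 4) − 0 = 1, so Ȟ^0 ≅ Z
Ȟ^1 = (12 − 7) − 4 = 1, so Ȟ^1 ≅ Z
Ȟ^2 = (11 − 4) − 7 = 0, so Ȟ^2 ≅ 0

Ȟ^0 ≅ Z, Ȟ^1 ≅ Z, Ȟ^2 ≅ 0


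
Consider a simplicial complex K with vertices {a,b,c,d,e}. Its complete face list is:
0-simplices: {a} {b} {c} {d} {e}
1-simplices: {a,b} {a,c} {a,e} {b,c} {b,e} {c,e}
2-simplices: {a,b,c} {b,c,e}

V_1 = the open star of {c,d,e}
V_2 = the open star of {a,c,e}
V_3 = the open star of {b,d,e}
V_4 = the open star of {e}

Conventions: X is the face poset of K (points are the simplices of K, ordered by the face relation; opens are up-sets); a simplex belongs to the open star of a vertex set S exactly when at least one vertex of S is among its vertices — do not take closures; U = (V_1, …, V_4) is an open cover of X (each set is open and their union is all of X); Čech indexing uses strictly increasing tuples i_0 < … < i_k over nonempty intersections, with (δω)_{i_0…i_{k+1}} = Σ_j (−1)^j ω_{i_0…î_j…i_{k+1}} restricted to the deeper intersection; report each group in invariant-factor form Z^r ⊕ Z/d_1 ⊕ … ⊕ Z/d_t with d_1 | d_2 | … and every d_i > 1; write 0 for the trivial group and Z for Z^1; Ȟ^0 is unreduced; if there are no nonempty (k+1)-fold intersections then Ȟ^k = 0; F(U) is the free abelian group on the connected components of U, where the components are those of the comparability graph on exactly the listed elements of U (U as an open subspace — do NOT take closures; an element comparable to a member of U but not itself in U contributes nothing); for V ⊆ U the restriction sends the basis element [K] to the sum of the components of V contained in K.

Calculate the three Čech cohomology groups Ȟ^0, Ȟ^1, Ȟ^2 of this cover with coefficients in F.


Ȟ^0(U;F) ≅ Z^2, Ȟ^1(U;F) ≅ 0 and Ȟ^2(U;F) ≅ 0

nonempty intersections:
  V1={{c},{d},{e},{a,c},{a,e},{b,c},{b,e},{c,e},{a,b,c},{b,c,e}} V2={{a},{c},{e},{a,b},{a,c},{a,e},{b,c},{b,e},{c,e},{a,b,c},{b,c,e}} V3={{b},{d},{e},{a,b},{a,e},{b,c},{b,e},{c,e},{a,b,c},{b,c,e}} V4={{e},{a,e},{b,e},{c,e},{b,c,e}}
  V12={{c},{e},{a,c},{a,e},{b,c},{b,e},{c,e},{a,b,c},{b,c,e}} V13={{d},{e},{a,e},{b,c},{b,e},{c,e},{a,b,c},{b,c,e}} V14={{e},{a,e},{b,e},{c,e},{b,c,e}} V23={{e},{a,b},{a,e},{b,c},{b,e},{c,e},{a,b,c},{b,c,e}} V24={{e},{a,e},{b,e},{c,e},{b,c,e}} V34={{e},{a,e},{b,e},{c,e},{b,c,e}}
  V123={{e},{a,e},{b,c},{b,e},{c,e},{a,b,c},{b,c,e}} V124={{e},{a,e},{b,e},{c,e},{b,c,e}} V134={{e},{a,e},{b,e},{c,e},{b,c,e}} V234={{e},{a,e},{b,e},{c,e},{b,c,e}}
  V1234={{e},{a,e},{b,e},{c,e},{b,c,e}}
components per intersection:
  V1: {{c},{e},{a,c},{a,e},{b,c},{b,e},{c,e},{a,b,c},{b,c,e}} {{d}}
  V2: {{a},{c},{e},{a,b},{a,c},{a,e},{b,c},{b,e},{c,e},{a,b,c},{b,c,e}}
  V3: {{b},{e},{a,b},{a,e},{b,c},{b,e},{c,e},{a,b,c},{b,c,e}} {{d}}
  V4: {{e},{a,e},{b,e},{c,e},{b,c,e}}
  V12: {{c},{e},{a,c},{a,e},{b,c},{b,e},{c,e},{a,b,c},{b,c,e}}
  V13: {{d}} {{e},{a,e},{b,c},{b,e},{c,e},{a,b,c},{b,c,e}}
  V14: {{e},{a,e},{b,e},{c,e},{b,c,e}}
  V23: {{e},{a,b},{a,e},{b,c},{b,e},{c,e},{a,b,c},{b,c,e}}
  V24: {{e},{a,e},{b,e},{c,e},{b,c,e}}
  V34: {{e},{a,e},{b,e},{c,e},{b,c,e}}
  V123: {{e},{a,e},{b,c},{b,e},{c,e},{a,b,c},{b,c,e}}
  V124: {{e},{a,e},{b,e},{c,e},{b,c,e}}
  V134: {{e},{a,e},{b,e},{c,e},{b,c,e}}
  V234: {{e},{a,e},{b,e},{c,e},{b,c,e}}
  V1234: {{e},{a,e},{b,e},{c,e},{b,c,e}}
C dims 6,7,4,1; δ0: rk 4, SNF 1^4; δ1: rk 3, SNF 1^3; δ2: rk 1, SNF 1^1
Ȟ^0: (6−4)−0=2 ⇒ Z^2
Ȟ^1: (7−3)−4=0 ⇒ 0
Ȟ^2: (4−1)−3=0 ⇒ 0


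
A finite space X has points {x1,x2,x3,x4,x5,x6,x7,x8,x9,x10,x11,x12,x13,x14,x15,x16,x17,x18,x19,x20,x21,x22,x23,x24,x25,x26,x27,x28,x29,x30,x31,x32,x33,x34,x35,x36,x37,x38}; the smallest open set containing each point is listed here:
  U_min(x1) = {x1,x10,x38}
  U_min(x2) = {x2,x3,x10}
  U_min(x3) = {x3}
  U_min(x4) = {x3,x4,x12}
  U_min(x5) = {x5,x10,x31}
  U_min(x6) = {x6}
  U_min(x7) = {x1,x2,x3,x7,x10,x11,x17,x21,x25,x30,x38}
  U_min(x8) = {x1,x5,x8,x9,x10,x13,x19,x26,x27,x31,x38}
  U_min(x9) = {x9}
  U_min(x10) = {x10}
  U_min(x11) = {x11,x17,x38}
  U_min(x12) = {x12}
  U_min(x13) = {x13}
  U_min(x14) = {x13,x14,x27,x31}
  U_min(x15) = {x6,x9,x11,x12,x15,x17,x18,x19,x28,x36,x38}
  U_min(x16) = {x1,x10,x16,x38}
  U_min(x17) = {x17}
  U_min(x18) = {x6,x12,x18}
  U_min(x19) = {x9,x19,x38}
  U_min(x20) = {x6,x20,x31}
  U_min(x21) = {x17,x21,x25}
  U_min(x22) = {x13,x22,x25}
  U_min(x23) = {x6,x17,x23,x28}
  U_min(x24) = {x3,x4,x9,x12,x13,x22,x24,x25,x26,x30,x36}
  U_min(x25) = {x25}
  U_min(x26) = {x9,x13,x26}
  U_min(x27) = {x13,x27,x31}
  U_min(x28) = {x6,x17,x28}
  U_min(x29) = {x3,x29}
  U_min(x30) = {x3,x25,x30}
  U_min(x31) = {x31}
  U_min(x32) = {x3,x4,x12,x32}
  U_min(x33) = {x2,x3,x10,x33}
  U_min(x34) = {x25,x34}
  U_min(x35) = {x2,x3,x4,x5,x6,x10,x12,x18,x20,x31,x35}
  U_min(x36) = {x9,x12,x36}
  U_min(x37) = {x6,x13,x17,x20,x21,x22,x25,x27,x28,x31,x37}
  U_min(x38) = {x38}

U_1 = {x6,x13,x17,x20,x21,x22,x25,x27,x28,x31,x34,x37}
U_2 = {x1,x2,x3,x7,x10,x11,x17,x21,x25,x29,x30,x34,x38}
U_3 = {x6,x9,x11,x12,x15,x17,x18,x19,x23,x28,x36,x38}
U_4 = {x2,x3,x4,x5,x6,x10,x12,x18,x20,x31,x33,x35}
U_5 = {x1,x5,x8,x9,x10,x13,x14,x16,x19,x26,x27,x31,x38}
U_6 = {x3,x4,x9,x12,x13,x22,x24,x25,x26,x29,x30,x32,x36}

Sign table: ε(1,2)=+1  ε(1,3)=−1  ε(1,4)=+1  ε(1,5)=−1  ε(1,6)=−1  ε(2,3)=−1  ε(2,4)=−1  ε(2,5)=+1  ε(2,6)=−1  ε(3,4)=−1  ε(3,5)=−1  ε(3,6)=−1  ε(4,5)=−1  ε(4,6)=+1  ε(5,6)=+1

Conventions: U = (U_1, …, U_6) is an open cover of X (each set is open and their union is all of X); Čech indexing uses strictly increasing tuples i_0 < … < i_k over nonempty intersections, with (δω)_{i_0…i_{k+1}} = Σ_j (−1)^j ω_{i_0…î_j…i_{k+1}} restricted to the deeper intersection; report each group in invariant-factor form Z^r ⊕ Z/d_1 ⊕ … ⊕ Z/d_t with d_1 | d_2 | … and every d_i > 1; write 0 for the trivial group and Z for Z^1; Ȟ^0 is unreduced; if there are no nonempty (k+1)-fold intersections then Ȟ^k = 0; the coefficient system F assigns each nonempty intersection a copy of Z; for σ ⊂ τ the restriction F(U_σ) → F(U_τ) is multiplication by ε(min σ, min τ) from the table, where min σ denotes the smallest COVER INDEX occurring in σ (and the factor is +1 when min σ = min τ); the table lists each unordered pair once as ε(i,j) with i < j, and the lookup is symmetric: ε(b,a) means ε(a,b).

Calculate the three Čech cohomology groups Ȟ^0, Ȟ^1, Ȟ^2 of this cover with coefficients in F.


Ȟ^0 = 0, Ȟ^1 = Z/2 and Ȟ^2 = Z

nerve simplices:
  U12={x17,x21,x25,x34} U13={x6,x17,x28} U14={x6,x20,x31} U15={x13,x27,x31} U16={x13,x22,x25} U23={x11,x17,x38} U24={x2,x3,x10} U25={x1,x10,x38} U26={x3,x25,x29,x30} U34={x6,x12,x18} U35={x9,x19,x38} U36={x9,x12,x36} U45={x5,x10,x31} U46={x3,x4,x12} U56={x9,x13,x26}
  U123={x17} U126={x25} U134={x6} U145={x31} U156={x13} U235={x38} U245={x10} U246={x3} U346={x12} U356={x9}
C dims 6,15,10; δ0: rk 6, SNF 1^5·2; δ1: rk 9, SNF 1^9
degree 0: 6−6−0 = 0 → Ȟ^0 ≅ 0
degree 1: 15−9−6 = 0 plus torsion [2] → Ȟ^1 ≅ Z/2
degree 2: 10−0−9 = 1 → Ȟ^2 ≅ Z


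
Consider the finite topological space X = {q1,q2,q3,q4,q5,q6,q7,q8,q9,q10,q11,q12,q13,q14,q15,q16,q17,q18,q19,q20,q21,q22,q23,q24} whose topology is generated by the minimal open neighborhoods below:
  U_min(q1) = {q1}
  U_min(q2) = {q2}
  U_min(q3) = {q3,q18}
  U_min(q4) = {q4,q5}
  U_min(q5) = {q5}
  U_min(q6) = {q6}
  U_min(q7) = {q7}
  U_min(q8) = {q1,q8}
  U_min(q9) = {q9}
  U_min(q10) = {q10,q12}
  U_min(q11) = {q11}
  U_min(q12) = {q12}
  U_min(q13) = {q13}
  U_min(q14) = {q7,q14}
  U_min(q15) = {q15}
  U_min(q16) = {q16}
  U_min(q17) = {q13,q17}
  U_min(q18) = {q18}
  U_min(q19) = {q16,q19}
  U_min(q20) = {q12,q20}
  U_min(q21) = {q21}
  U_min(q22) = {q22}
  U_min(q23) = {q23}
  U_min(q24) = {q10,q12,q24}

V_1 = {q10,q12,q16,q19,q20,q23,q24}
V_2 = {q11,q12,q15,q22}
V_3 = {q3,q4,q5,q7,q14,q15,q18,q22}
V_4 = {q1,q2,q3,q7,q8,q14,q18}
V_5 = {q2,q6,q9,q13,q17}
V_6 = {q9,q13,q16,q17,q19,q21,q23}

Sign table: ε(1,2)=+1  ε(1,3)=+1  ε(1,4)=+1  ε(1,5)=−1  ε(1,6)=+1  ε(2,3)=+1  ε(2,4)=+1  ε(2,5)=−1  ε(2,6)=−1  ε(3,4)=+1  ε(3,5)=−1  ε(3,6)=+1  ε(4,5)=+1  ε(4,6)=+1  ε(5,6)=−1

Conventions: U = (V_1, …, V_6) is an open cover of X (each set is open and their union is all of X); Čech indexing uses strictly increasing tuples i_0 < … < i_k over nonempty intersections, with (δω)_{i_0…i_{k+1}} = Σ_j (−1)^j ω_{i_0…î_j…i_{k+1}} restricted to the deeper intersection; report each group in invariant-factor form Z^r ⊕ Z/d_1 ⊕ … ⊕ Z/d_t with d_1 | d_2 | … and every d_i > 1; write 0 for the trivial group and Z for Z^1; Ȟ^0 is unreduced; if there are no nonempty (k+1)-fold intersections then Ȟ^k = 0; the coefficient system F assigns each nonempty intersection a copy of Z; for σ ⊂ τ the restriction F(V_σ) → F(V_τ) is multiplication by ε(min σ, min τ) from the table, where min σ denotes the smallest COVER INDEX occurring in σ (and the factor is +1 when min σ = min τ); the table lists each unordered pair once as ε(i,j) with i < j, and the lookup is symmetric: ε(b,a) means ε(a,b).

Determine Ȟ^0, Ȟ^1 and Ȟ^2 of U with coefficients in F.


Ȟ^0 = 0, Ȟ^1 = Z/2 and Ȟ^2 = 0

nerve simplices:
  V12={q12} V16={q16,q19,q23} V23={q15,q22} V34={q3,q7,q14,q18} V45={q2} V56={q9,q13,q17}
C dims 6,6; δ0: rk 6, SNF 1^5·2
degree 0: 6−6−0 = 0 → Ȟ^0 ≅ 0
degree 1: 6−0−6 = 0 plus torsion [2] → Ȟ^1 ≅ Z/2
degree 2: 0−0−0 = 0 → Ȟ^2 ≅ 0


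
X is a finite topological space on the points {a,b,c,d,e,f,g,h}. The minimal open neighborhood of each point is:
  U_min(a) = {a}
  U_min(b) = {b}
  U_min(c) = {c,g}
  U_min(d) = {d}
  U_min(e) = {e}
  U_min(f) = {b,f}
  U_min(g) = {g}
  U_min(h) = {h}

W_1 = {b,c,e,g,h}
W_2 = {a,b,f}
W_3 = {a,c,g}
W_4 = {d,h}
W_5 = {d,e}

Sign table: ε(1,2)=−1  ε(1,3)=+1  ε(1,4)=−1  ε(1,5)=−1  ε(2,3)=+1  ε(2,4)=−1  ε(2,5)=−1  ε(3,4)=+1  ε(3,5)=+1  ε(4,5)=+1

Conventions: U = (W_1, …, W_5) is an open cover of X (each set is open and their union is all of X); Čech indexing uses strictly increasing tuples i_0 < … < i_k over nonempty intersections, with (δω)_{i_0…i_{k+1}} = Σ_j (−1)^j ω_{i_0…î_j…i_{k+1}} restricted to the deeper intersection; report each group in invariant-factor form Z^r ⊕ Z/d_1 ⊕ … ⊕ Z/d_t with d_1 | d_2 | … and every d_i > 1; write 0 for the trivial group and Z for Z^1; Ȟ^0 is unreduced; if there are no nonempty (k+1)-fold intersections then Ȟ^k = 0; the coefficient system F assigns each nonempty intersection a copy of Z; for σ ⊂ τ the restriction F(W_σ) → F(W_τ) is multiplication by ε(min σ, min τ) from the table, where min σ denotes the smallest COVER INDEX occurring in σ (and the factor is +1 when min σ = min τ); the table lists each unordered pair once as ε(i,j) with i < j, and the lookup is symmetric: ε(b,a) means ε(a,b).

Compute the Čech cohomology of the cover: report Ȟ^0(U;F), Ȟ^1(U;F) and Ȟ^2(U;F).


nonempty overlaps:
  W12={b} W13={c,g} W14={h} W15={e} W23={a} W45={d}
C dims 5,6; δ0: rk 5, SNF 1^4·2
degree 0: 5−5−0 = 0 → Ȟ^0 ≅ 0
degree 1: 6−0−5 = 1 plus torsion [2] → Ȟ^1 ≅ Z ⊕ Z/2
degree 2: 0−0−0 = 0 → Ȟ^2 ≅ 0

Ȟ^0 = 0, Ȟ^1 = Z ⊕ Z/2, Ȟ^2 = 0


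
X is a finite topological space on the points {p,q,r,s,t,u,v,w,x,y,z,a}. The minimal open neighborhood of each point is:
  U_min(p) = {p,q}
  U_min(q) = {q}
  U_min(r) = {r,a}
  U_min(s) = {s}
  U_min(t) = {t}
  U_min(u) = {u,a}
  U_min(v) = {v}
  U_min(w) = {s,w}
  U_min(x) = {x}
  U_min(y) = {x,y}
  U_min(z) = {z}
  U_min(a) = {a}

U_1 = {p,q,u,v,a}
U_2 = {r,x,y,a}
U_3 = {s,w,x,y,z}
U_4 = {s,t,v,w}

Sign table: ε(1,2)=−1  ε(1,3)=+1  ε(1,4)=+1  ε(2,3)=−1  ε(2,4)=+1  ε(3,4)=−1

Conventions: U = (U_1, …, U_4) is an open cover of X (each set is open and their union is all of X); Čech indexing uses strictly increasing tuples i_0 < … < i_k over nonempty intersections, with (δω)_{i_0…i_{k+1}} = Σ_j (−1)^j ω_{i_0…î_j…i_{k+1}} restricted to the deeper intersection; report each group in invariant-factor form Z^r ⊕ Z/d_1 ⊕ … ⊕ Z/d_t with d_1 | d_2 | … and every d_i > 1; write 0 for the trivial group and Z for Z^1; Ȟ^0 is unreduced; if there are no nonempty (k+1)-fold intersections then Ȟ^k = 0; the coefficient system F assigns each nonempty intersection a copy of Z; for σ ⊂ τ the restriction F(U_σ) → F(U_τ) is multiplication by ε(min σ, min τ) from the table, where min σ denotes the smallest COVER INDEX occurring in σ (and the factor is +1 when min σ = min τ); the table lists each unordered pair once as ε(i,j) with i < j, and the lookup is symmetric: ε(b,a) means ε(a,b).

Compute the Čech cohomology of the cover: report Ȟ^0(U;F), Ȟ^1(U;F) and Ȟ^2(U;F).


nerve simplices:
  U12={a} U14={v} U23={x,y} U34={s,w}
C dims 4,4; δ0: rk 4, SNF 1^3·2
degree 0: 4−4−0 = 0 → Ȟ^0 ≅ 0
degree 1: 4−0−4 = 0 plus torsion [2] → Ȟ^1 ≅ Z/2
degree 2: 0−0−0 = 0 → Ȟ^2 ≅ 0

Ȟ^0(U;F) ≅ 0, Ȟ^1(U;F) ≅ Z/2 and Ȟ^2(U;F) ≅ 0


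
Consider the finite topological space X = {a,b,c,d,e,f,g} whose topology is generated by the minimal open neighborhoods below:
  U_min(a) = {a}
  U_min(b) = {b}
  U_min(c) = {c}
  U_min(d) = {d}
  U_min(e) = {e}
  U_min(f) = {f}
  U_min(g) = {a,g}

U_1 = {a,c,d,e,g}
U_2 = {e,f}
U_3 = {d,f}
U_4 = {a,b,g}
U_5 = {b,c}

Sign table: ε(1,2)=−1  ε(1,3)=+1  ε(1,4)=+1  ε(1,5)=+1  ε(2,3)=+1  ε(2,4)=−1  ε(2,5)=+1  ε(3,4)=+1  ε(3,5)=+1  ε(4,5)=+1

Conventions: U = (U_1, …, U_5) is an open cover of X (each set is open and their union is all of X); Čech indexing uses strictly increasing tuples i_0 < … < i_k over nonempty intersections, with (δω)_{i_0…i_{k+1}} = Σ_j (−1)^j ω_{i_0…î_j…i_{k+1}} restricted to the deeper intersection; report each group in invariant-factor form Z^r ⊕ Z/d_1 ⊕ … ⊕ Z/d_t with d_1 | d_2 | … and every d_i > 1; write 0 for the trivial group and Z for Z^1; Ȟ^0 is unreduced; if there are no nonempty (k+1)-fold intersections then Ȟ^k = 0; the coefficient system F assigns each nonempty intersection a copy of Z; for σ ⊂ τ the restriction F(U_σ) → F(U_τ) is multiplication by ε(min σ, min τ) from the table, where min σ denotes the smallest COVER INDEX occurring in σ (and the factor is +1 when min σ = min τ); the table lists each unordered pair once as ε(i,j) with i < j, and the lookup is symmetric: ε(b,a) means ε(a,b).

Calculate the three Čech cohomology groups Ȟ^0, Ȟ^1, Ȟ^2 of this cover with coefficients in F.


nonempty overlaps:
  U12={e} U13={d} U14={a,g} U15={c} U23={f} U45={b}
C dims 5,6; δ0: rk 5, SNF 1^4·2
degree 0: 5−5−0 = 0 → Ȟ^0 ≅ 0
degree 1: 6−0−5 = 1 plus torsion [2] → Ȟ^1 ≅ Z ⊕ Z/2
degree 2: 0−0−0 = 0 → Ȟ^2 ≅ 0

Ȟ^0 ≅ 0; Ȟ^1 ≅ Z ⊕ Z/2; Ȟ^2 ≅ 0


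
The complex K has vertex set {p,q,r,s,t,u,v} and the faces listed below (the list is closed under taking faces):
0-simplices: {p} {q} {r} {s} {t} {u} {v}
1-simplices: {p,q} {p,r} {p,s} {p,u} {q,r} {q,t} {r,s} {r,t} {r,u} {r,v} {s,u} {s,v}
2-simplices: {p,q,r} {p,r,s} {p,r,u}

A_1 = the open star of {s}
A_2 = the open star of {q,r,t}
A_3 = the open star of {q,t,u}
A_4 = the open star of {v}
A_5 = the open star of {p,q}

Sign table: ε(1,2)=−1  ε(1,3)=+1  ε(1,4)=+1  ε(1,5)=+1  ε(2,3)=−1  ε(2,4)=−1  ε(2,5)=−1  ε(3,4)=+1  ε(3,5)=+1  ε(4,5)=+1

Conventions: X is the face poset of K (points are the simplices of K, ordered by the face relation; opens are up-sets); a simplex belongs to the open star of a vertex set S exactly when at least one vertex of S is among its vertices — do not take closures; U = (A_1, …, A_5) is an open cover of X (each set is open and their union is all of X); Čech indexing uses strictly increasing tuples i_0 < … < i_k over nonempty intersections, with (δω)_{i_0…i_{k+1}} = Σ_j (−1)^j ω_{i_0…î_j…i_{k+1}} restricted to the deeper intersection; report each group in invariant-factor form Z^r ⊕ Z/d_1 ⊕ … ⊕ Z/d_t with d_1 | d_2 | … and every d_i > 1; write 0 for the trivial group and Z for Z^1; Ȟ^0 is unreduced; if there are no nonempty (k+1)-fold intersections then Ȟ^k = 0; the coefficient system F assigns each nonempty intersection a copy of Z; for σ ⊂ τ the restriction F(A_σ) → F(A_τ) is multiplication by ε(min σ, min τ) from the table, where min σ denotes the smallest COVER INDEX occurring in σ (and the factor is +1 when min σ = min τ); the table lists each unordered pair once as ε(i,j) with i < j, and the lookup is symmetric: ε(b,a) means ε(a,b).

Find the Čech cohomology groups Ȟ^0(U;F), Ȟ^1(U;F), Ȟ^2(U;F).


intersection data:
  A1={{s},{p,s},{r,s},{s,u},{s,v},{p,r,s}} A2={{q},{r},{t},{p,q},{p,r},{q,r},{q,t},{r,s},{r,t},{r,u},{r,v},{p,q,r},{p,r,s},{p,r,u}} A3={{q},{t},{u},{p,q},{p,u},{q,r},{q,t},{r,t},{r,u},{s,u},{p,q,r},{p,r,u}} A4={{v},{r,v},{s,v}} A5={{p},{q},{p,q},{p,r},{p,s},{p,u},{q,r},{q,t},{p,q,r},{p,r,s},{p,r,u}}
  A12={{r,s},{p,r,s}} A13={{s,u}} A14={{s,v}} A15={{p,s},{p,r,s}} A23={{q},{t},{p,q},{q,r},{q,t},{r,t},{r,u},{p,q,r},{p,r,u}} A24={{r,v}} A25={{q},{p,q},{p,r},{q,r},{q,t},{p,q,r},{p,r,s},{p,r,u}} A35={{q},{p,q},{p,u},{q,r},{q,t},{p,q,r},{p,r,u}}
  A125={{p,r,s}} A235={{q},{p,q},{q,r},{q,t},{p,q,r},{p,r,u}}
C dims 5,8,2; δ0: rk 4, SNF 1^4; δ1: rk 2, SNF 1^2
Ȟ^0 = (5 − 4) − 0 = 1, so Ȟ^0 ≅ Z
Ȟ^1 = (8 − 2) − 4 = 2, so Ȟ^1 ≅ Z^2
Ȟ^2 = (2 − 0) − 2 = 0, so Ȟ^2 ≅ 0

Ȟ^0 ≅ Z,  Ȟ^1 ≅ Z^2,  Ȟ^2 ≅ 0


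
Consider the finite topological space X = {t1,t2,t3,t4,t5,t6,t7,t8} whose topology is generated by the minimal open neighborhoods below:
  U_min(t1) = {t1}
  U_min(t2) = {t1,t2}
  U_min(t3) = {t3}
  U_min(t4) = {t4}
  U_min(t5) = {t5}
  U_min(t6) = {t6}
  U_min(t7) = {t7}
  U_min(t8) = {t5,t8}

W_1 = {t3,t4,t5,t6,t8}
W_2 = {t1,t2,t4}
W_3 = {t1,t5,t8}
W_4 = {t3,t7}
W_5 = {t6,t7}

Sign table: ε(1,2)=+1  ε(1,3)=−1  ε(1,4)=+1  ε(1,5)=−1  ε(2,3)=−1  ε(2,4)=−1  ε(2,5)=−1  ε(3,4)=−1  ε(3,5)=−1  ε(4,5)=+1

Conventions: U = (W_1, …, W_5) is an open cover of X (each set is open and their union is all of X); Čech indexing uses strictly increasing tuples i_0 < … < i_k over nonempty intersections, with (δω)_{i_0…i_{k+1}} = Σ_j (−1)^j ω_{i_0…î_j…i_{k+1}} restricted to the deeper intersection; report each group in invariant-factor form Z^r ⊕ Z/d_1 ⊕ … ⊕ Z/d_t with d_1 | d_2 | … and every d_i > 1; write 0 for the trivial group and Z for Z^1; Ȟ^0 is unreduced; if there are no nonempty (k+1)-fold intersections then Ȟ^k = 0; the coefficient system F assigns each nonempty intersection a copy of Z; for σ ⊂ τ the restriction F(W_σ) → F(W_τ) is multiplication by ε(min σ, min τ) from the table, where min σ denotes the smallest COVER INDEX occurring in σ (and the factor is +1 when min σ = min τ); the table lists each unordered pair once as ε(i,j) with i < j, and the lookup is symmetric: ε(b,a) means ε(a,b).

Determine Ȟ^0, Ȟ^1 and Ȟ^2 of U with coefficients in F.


nerve simplices:
  W12={t4} W13={t5,t8} W14={t3} W15={t6} W23={t1} W45={t7}
C dims 5,6; δ0: rk 5, SNF 1^4·2
degree 0: 5−5−0 = 0 → Ȟ^0 ≅ 0
degree 1: 6−0−5 = 1 plus torsion [2] → Ȟ^1 ≅ Z ⊕ Z/2
degree 2: 0−0−0 = 0 → Ȟ^2 ≅ 0

Ȟ^0 = 0, Ȟ^1 = Z ⊕ Z/2, Ȟ^2 = 0


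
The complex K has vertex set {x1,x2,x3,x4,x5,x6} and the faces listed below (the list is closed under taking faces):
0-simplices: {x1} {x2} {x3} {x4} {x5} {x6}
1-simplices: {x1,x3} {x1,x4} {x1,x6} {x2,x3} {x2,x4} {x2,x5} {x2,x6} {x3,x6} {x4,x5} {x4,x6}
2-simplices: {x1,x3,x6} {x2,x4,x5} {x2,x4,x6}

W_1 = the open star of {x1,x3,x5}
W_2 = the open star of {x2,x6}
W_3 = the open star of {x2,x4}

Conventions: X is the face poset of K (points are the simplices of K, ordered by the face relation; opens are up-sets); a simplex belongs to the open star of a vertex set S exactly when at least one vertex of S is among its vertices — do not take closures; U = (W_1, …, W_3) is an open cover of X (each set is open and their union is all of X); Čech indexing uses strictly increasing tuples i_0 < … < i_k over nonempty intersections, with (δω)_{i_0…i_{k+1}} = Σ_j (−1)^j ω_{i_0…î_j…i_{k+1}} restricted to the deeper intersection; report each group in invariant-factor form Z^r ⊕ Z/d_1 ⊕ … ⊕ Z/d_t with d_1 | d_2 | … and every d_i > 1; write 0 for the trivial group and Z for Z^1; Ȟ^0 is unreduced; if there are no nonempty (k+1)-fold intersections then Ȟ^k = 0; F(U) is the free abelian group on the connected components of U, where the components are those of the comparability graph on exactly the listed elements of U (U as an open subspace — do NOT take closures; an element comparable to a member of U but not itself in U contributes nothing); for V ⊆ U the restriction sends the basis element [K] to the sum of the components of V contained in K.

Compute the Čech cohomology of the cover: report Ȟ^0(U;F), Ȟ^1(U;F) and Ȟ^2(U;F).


intersection data:
  W1={{x1},{x3},{x5},{x1,x3},{x1,x4},{x1,x6},{x2,x3},{x2,x5},{x3,x6},{x4,x5},{x1,x3,x6},{x2,x4,x5}} W2={{x2},{x6},{x1,x6},{x2,x3},{x2,x4},{x2,x5},{x2,x6},{x3,x6},{x4,x6},{x1,x3,x6},{x2,x4,x5},{x2,x4,x6}} W3={{x2},{x4},{x1,x4},{x2,x3},{x2,x4},{x2,x5},{x2,x6},{x4,x5},{x4,x6},{x2,x4,x5},{x2,x4,x6}}
  W12={{x1,x6},{x2,x3},{x2,x5},{x3,x6},{x1,x3,x6},{x2,x4,x5}} W13={{x1,x4},{x2,x3},{x2,x5},{x4,x5},{x2,x4,x5}} W23={{x2},{x2,x3},{x2,x4},{x2,x5},{x2,x6},{x4,x6},{x2,x4,x5},{x2,x4,x6}}
  W123={{x2,x3},{x2,x5},{x2,x4,x5}}
components per intersection:
  W1: {{x1},{x3},{x1,x3},{x1,x4},{x1,x6},{x2,x3},{x3,x6},{x1,x3,x6}} {{x5},{x2,x5},{x4,x5},{x2,x4,x5}}
  W2: {{x2},{x6},{x1,x6},{x2,x3},{x2,x4},{x2,x5},{x2,x6},{x3,x6},{x4,x6},{x1,x3,x6},{x2,x4,x5},{x2,x4,x6}}
  W3: {{x2},{x4},{x1,x4},{x2,x3},{x2,x4},{x2,x5},{x2,x6},{x4,x5},{x4,x6},{x2,x4,x5},{x2,x4,x6}}
  W12: {{x1,x6},{x3,x6},{x1,x3,x6}} {{x2,x3}} {{x2,x5},{x2,x4,x5}}
  W13: {{x1,x4}} {{x2,x3}} {{x2,x5},{x4,x5},{x2,x4,x5}}
  W23: {{x2},{x2,x3},{x2,x4},{x2,x5},{x2,x6},{x4,x6},{x2,x4,x5},{x2,x4,x6}}
  W123: {{x2,x3}} {{x2,x5},{x2,x4,x5}}
C dims 4,7,2; δ0: rk 3, SNF 1^3; δ1: rk 2, SNF 1^2
Ȟ^0 = (4 − 3) − 0 = 1, so Ȟ^0 ≅ Z
Ȟ^1 = (7 − 2) − 3 = 2, so Ȟ^1 ≅ Z^2
Ȟ^2 = (2 − 0) − 2 = 0, so Ȟ^2 ≅ 0

Ȟ^0 ≅ Z, Ȟ^1 ≅ Z^2 and Ȟ^2 ≅ 0


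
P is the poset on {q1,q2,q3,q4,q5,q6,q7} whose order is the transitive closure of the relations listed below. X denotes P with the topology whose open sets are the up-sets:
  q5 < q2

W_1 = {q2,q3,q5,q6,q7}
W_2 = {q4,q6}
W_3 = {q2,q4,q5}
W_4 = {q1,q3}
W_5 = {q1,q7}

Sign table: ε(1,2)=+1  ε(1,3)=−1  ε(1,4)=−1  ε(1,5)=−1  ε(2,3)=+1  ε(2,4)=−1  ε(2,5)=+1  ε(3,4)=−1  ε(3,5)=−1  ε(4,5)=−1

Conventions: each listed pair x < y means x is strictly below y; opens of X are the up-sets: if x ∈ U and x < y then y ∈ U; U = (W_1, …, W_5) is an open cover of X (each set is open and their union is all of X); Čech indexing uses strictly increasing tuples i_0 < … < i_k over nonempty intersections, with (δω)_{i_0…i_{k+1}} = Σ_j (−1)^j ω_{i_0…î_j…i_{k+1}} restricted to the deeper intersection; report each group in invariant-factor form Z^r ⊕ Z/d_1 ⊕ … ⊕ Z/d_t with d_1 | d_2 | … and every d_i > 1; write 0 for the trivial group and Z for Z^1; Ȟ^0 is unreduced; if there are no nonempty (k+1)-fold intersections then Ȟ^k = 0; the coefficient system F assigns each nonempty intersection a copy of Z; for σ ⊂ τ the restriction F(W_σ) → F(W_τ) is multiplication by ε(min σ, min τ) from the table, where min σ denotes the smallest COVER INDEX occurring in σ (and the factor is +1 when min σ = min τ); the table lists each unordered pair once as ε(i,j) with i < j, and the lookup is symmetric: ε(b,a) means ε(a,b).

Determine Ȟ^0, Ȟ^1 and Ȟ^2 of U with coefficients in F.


Ȟ^0 ≅ 0, Ȟ^1 ≅ Z ⊕ Z/2, Ȟ^2 ≅ 0

cover nerve:
  W12={q6} W13={q2,q5} W14={q3} W15={q7} W23={q4} W45={q1}
C dims 5,6; δ0: rk 5, SNF 1^4·2
Ȟ^0: (5−5)−0=0 ⇒ 0
Ȟ^1: (6−0)−5=1 plus torsion [2] ⇒ Z ⊕ Z/2
Ȟ^2: (0−0)−0=0 ⇒ 0
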